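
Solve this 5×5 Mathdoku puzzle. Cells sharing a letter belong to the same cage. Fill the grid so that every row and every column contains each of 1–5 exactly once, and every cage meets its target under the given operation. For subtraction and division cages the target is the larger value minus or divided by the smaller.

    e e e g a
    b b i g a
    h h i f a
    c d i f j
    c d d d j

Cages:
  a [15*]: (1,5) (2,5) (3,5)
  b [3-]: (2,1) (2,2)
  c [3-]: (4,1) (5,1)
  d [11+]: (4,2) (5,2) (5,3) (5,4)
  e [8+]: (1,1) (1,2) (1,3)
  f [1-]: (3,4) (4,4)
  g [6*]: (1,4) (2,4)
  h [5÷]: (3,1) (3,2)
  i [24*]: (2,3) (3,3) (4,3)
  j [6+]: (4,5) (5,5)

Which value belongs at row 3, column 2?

The only place for 3 in column 1 is (1,1).
3 is placed in row 1, which forces (1,4) = 2.
The two cells of cage g must have product 6, so (2,4) = 3.
The 3 cells of cage a must have product 15; hence (3,5) = 3.
Cage i has product 24, which forces (4,3) = 3.
Row 1 needs a 5, and only (1,5) is open for it.
Column 5 now contains 5, leaving (2,5) = 1.
In row 2, 4 can only go at (2,3), so (2,3) = 4.
Cage e has sum 8, so (1,2) = 4.
4 is placed in column 3; hence (1,3) = 1.
4 is placed in column 3; hence (3,3) = 2.
2 is placed in column 3; hence (5,3) = 5.
Cage d needs sum 11, which forces (4,2) = 2.
Row 4 now contains 2; hence (4,5) = 4.
Cage d needs sum 11, which forces (5,2) = 3.
Cage d needs sum 11; hence (5,4) = 1.
Column 5 already has 4, leaving (5,5) = 2.
Cage b needs two cells with difference 3; hence (2,1) = 2.
Column 2 now contains 2, which forces (2,2) = 5.
Column 2 now contains 5, so (3,2) = 1.
Cage f's pair has difference 1, which forces (3,4) = 4.
Cage c needs two cells with difference 3, which forces (4,1) = 1.
4 is placed in row 4, leaving (4,4) = 5.
Row 5 already has 2, so (5,1) = 4.
1 is placed in row 3; hence (3,1) = 5.
Completed grid: 3 4 1 2 5 / 2 5 4 3 1 / 5 1 2 4 3 / 1 2 3 5 4 / 4 3 5 1 2.

1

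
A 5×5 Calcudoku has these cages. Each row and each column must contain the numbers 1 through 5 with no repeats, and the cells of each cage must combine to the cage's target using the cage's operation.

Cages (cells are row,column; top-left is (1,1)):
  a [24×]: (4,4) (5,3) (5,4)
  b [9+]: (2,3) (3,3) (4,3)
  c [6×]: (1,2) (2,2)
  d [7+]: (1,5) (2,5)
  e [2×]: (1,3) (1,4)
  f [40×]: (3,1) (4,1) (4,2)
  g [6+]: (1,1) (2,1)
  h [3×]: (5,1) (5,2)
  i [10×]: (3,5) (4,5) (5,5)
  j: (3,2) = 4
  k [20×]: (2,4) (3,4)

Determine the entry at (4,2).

Cage j is given, so (3,2) = 4.
4 is placed in row 3, leaving (3,4) = 5.
Column 4 already has 5, leaving (2,4) = 4.
5 is placed in row 3, leaving (3,1) = 2.
Row 3 now contains 2, which forces (3,5) = 1.
Cage f has product 40, which forces (4,1) = 4.
Cage f has product 40, so (4,2) = 5.
5 is placed in row 4, leaving (4,5) = 2.
2 is placed in column 5, so (5,5) = 5.
Cage d needs two cells with sum 7, leaving (1,5) = 4.
Cage b needs sum 9, so (2,3) = 5.
5 is placed in column 5, which forces (2,5) = 3.
1 is placed in row 3, so (3,3) = 3.
Cage b needs sum 9; hence (4,3) = 1.
Row 4 already has 2, which forces (4,4) = 3.
The 3 cells of cage a must have product 24, leaving (5,3) = 4.
Cage a has product 24, which forces (5,4) = 2.
The two cells of cage g must have sum 6; hence (1,1) = 5.
Cage c needs two cells with product 6, leaving (1,2) = 3.
Column 3 now contains 1, leaving (1,3) = 2.
Column 4 already has 2, which forces (1,4) = 1.
Row 2 now contains 5, which forces (2,1) = 1.
Row 2 already has 3, so (2,2) = 2.
Column 1 already has 1; hence (5,1) = 3.
3 is placed in column 2, so (5,2) = 1.
Filled in: 5 3 2 1 4 / 1 2 5 4 3 / 2 4 3 5 1 / 4 5 1 3 2 / 3 1 4 2 5.

5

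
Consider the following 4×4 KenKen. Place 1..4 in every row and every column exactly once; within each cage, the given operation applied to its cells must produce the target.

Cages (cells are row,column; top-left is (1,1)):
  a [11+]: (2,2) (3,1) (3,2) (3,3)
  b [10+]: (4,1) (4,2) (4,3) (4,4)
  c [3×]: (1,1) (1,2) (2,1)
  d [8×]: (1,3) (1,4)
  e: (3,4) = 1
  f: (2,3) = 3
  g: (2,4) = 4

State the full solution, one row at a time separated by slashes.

3 1 4 2 / 1 2 3 4 / 4 3 2 1 / 2 4 1 3

Cage c has product 3, so (1,1) = 3.
Cage c needs product 3, which forces (1,2) = 1.
Cage c needs product 3, which forces (2,1) = 1.
F is a freebie, leaving (2,3) = 3.
Cage g is a single given cell; hence (2,4) = 4.
E is a freebie; hence (3,4) = 1.
Cage d's pair has product 8; hence (1,3) = 4.
4 is placed in column 4, so (1,4) = 2.
Row 2 already has 4, leaving (2,2) = 2.
Cage a has sum 11, leaving (3,2) = 3.
Column 3 now contains 4, so (3,3) = 2.
Column 2 already has 3, leaving (4,2) = 4.
The 4 cells of cage b must have sum 10, leaving (4,3) = 1.
2 is placed in column 4, leaving (4,4) = 3.
Row 3 now contains 2, which forces (3,1) = 4.
Row 4 already has 4, leaving (4,1) = 2.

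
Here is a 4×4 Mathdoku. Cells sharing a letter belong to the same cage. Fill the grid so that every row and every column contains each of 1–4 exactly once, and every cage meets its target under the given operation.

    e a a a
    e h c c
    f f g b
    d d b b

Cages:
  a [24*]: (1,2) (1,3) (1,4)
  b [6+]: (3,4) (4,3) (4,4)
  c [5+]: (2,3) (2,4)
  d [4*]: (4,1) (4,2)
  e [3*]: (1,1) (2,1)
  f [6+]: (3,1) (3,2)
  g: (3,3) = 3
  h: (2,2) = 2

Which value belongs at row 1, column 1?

1

H is a freebie, leaving (2,2) = 2.
2 is placed in column 2; hence (3,2) = 4.
G is a freebie, which forces (3,3) = 3.
4 is placed in column 2, which forces (4,2) = 1.
Row 4 now contains 1, which forces (4,3) = 2.
4 is placed in column 2; hence (1,2) = 3.
Column 3 now contains 2, leaving (1,3) = 4.
The 3 cells of cage a must have product 24, so (1,4) = 2.
Column 3 already has 4, which forces (2,3) = 1.
Row 2 now contains 1, which forces (2,4) = 4.
Row 3 already has 4, so (3,1) = 2.
Cage b needs sum 6, which forces (3,4) = 1.
Row 4 now contains 1, which forces (4,1) = 4.
Cage b needs sum 6, so (4,4) = 3.
Row 1 now contains 3, which forces (1,1) = 1.
Row 2 now contains 1, leaving (2,1) = 3.
Completed grid: 1 3 4 2 / 3 2 1 4 / 2 4 3 1 / 4 1 2 3.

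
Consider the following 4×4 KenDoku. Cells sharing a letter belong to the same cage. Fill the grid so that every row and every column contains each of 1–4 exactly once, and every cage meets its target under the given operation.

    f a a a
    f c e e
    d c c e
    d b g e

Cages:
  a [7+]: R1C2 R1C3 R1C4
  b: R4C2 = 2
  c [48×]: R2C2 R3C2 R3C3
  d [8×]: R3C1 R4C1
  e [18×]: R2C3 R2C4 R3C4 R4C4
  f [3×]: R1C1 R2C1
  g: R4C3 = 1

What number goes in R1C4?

Cage c needs product 48, which forces R2C2 = 4.
The 4 cells of cage e must have product 18; hence R2C3 = 3.
Cage c needs product 48, leaving R3C2 = 3.
Cage c needs product 48; hence R3C3 = 4.
Cage b is given, which forces R4C2 = 2.
Cage g is given, which forces R4C3 = 1.
1 is placed in row 4, so R4C4 = 3.
Cage f's pair has product 3, so R1C1 = 3.
Column 2 already has 2; hence R1C2 = 1.
Column 3 already has 1, so R1C3 = 2.
Cage a needs sum 7, which forces R1C4 = 4.
Row 2 already has 3, so R2C1 = 1.
Row 2 already has 1, so R2C4 = 2.
Row 3 already has 4; hence R3C1 = 2.
2 is placed in column 4; hence R3C4 = 1.
2 is placed in row 4, leaving R4C1 = 4.
Filled in: 3 1 2 4 / 1 4 3 2 / 2 3 4 1 / 4 2 1 3.

4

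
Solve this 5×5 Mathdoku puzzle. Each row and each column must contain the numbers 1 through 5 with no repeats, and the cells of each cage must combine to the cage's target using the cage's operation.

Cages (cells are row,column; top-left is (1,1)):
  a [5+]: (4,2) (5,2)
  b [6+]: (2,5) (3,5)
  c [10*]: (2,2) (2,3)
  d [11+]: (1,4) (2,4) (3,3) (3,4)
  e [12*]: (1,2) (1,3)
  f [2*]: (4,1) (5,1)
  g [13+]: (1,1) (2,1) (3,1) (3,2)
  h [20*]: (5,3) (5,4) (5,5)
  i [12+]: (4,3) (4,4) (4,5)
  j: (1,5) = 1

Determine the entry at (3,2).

Cage j is given, leaving (1,5) = 1.
In row 5, 3 can only go at (5,2), so (5,2) = 3.
Column 2 already has 3, so (1,2) = 4.
Cage e needs two cells with product 12, so (1,3) = 3.
Cage a's pair has sum 5, which forces (4,2) = 2.
Column 2 now contains 2; hence (2,2) = 5.
Cage c's pair has product 10, which forces (2,3) = 2.
2 is placed in row 2, which forces (2,5) = 4.
5 is placed in column 2, which forces (3,2) = 1.
Column 5 now contains 4, leaving (3,5) = 2.
Row 4 already has 2; hence (4,1) = 1.
The two cells of cage f must have product 2, so (5,1) = 2.
Column 5 now contains 4, so (5,5) = 5.
Column 1 now contains 2, which forces (1,1) = 5.
Cage d has sum 11, leaving (1,4) = 2.
Column 1 already has 1, leaving (2,1) = 3.
Cage d has sum 11, leaving (2,4) = 1.
The 4 cells of cage g must have sum 13, leaving (3,1) = 4.
Cage d needs sum 11, which forces (3,3) = 5.
The 4 cells of cage d must have sum 11, which forces (3,4) = 3.
Column 3 now contains 5, leaving (4,3) = 4.
Row 4 already has 4; hence (4,4) = 5.
5 is placed in column 5, so (4,5) = 3.
Column 3 now contains 4, leaving (5,3) = 1.
1 is placed in column 4, leaving (5,4) = 4.
Filled in: 5 4 3 2 1 / 3 5 2 1 4 / 4 1 5 3 2 / 1 2 4 5 3 / 2 3 1 4 5.

1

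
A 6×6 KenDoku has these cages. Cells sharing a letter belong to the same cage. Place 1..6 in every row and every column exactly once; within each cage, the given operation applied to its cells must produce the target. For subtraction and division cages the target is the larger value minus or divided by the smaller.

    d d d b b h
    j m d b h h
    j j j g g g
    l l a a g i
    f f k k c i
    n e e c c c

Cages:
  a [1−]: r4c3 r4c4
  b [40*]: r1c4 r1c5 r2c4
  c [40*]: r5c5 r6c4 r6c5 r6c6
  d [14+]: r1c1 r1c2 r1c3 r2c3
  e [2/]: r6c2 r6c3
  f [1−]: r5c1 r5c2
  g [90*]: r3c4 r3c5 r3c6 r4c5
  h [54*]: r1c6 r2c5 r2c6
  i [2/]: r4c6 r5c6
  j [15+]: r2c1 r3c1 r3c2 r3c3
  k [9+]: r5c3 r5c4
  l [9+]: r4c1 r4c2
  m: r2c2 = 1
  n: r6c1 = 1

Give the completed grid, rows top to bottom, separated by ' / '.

6 2 1 5 4 3 / 4 1 5 2 3 6 / 2 5 4 3 6 1 / 3 6 2 1 5 4 / 5 4 3 6 1 2 / 1 3 6 4 2 5

Cage h has product 54; hence r1c6 = 3.
M is a freebie, leaving r2c2 = 1.
Cage h has product 54, so r2c5 = 3.
The 3 cells of cage h must have product 54; hence r2c6 = 6.
N is a freebie, leaving r6c1 = 1.
Cage g needs product 90, leaving r3c4 = 3.
The 4 cells of cage c must have product 40, so r5c5 = 1.
Cage g needs product 90, which forces r3c6 = 1.
In row 1, 1 can only go at r1c3, so r1c3 = 1.
In row 4, 1 can only go at r4c4, so r4c4 = 1.
The two cells of cage a must have difference 1, which forces r4c3 = 2.
Row 4 now contains 2, leaving r4c6 = 4.
Column 6 now contains 4, which forces r5c6 = 2.
Column 6 already has 2, so r6c6 = 5.
In row 4, 5 can only go at r4c5, so r4c5 = 5.
5 is placed in column 5, which forces r3c5 = 6.
Cage j needs sum 15, so r2c1 = 4.
Row 2 already has 4, so r2c3 = 5.
5 is placed in row 2; hence r2c4 = 2.
5 is placed in column 3; hence r3c3 = 4.
Column 3 already has 4, which forces r5c3 = 3.
Column 3 now contains 3, which forces r6c3 = 6.
2 is placed in column 4, which forces r6c4 = 4.
Row 6 already has 4, so r6c5 = 2.
4 is placed in column 4, leaving r1c4 = 5.
2 is placed in column 5, leaving r1c5 = 4.
The two cells of cage k must have sum 9; hence r5c4 = 6.
2 is placed in row 6, leaving r6c2 = 3.
The two cells of cage l must have sum 9, which forces r4c1 = 3.
3 is placed in column 2, which forces r4c2 = 6.
Row 5 already has 6, which forces r5c1 = 5.
Cage f's pair has difference 1, so r5c2 = 4.
Cage d has sum 14, leaving r1c1 = 6.
Column 2 already has 6, so r1c2 = 2.
Column 1 already has 5, leaving r3c1 = 2.
Cage j has sum 15, which forces r3c2 = 5.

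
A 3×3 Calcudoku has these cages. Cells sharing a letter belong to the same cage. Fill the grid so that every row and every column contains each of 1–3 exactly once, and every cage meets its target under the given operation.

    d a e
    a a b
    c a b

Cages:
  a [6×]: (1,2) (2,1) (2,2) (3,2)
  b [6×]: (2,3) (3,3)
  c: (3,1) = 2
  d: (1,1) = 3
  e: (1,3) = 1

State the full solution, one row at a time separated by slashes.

3 2 1 / 1 3 2 / 2 1 3

Cage d is given, leaving (1,1) = 3.
Cage e is given, so (1,3) = 1.
Cage a needs product 6, which forces (2,1) = 1.
C is a freebie, so (3,1) = 2.
2 is placed in row 3, so (3,3) = 3.
Row 1 already has 1, so (1,2) = 2.
Cage a has product 6, which forces (2,2) = 3.
Column 3 already has 3; hence (2,3) = 2.
3 is placed in row 3, so (3,2) = 1.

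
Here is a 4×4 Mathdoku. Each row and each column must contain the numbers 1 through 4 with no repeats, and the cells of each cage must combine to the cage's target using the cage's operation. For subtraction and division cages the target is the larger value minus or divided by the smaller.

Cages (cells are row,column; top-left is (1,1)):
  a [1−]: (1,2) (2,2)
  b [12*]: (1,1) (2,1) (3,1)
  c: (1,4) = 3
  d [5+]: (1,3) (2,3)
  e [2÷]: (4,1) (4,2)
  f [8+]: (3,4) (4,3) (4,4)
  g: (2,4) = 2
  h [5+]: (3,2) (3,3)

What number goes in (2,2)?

1

C is a freebie; hence (1,4) = 3.
Cage g is a single given cell, leaving (2,4) = 2.
Cage f needs sum 8, so (4,3) = 3.
The only place for 2 in row 1 is (1,2).
The two cells of cage e must have quotient 2, which forces (4,1) = 2.
Row 3 needs a 2, and only (3,3) is open for it.
Cage h's pair has sum 5, leaving (3,2) = 3.
The 3 cells of cage b must have product 12; hence (2,1) = 3.
Column 2 now contains 3, leaving (2,2) = 1.
1 is placed in row 2, leaving (2,3) = 4.
1 is placed in column 2; hence (4,2) = 4.
Row 4 now contains 4, leaving (4,4) = 1.
Column 3 now contains 4, leaving (1,3) = 1.
Column 4 already has 1; hence (3,4) = 4.
Row 1 already has 1, leaving (1,1) = 4.
Row 3 already has 4, so (3,1) = 1.
The full grid is 4 2 1 3 / 3 1 4 2 / 1 3 2 4 / 2 4 3 1.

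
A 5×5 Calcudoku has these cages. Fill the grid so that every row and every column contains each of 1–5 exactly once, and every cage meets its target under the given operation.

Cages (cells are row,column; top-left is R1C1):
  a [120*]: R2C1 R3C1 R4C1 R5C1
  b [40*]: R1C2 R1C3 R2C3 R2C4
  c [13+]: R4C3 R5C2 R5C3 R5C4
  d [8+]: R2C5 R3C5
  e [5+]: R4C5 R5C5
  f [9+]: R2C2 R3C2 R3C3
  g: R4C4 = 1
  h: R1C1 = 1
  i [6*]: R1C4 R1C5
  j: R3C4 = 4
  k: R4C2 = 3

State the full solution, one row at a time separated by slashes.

1 4 5 3 2 / 4 5 1 2 3 / 2 1 3 4 5 / 5 3 2 1 4 / 3 2 4 5 1

Cage h is given; hence R1C1 = 1.
Cage j is a single given cell, so R3C4 = 4.
Cage k is a single given cell, leaving R4C2 = 3.
Cage g is given; hence R4C4 = 1.
The 4 cells of cage b must have product 40; hence R2C3 = 1.
Row 3 needs a 1, and only R3C2 is open for it.
Cage f has sum 9, which forces R2C2 = 5.
5 is placed in row 2; hence R2C4 = 2.
5 is placed in row 2, so R2C5 = 3.
Cage f has sum 9, leaving R3C3 = 3.
3 is placed in column 5, so R3C5 = 5.
3 is placed in column 5, so R5C5 = 1.
Cage b needs product 40; hence R1C2 = 4.
The 4 cells of cage b must have product 40, leaving R1C3 = 5.
2 is placed in column 4, which forces R1C4 = 3.
3 is placed in column 5; hence R1C5 = 2.
Row 2 already has 3; hence R2C1 = 4.
Row 3 already has 5, leaving R3C1 = 2.
Cage a has product 120, which forces R4C1 = 5.
Cage e's pair has sum 5, so R4C5 = 4.
Cage a has product 120, so R5C1 = 3.
Column 2 already has 4; hence R5C2 = 2.
Row 5 already has 2, which forces R5C3 = 4.
Column 4 already has 3, which forces R5C4 = 5.
Row 4 now contains 4; hence R4C3 = 2.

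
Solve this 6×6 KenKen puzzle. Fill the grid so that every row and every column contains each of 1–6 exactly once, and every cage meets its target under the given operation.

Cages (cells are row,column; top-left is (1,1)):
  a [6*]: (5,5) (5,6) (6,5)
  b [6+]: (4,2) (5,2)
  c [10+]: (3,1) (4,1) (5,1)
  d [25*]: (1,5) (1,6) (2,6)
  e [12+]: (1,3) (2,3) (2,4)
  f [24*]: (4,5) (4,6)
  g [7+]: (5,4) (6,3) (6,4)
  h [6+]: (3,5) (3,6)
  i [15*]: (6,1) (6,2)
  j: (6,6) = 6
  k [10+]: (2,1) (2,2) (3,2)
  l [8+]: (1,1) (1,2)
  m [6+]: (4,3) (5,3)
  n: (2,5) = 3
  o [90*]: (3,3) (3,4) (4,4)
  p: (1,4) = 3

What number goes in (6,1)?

Cage p is given, so (1,4) = 3.
Cage d has product 25, which forces (1,5) = 5.
Cage d needs product 25, which forces (1,6) = 1.
Cage n is a single given cell, which forces (2,5) = 3.
Cage d needs product 25; hence (2,6) = 5.
Cage j is a single given cell; hence (6,6) = 6.
Cage o needs product 90; hence (3,3) = 3.
Cage f's pair has product 24; hence (4,5) = 6.
6 is placed in column 6, leaving (4,6) = 4.
The 3 cells of cage a must have product 6, which forces (5,6) = 3.
The 3 cells of cage o must have product 90; hence (3,4) = 6.
Cage h needs two cells with sum 6, so (3,5) = 4.
Column 6 now contains 4, leaving (3,6) = 2.
Row 4 already has 6, which forces (4,4) = 5.
Row 3 already has 2; hence (3,2) = 5.
Column 2 now contains 5, so (5,2) = 4.
Row 5 already has 4, which forces (5,3) = 5.
Column 2 now contains 5; hence (6,2) = 3.
Cage k needs sum 10, leaving (2,1) = 4.
4 is placed in column 2; hence (2,2) = 1.
Row 2 now contains 4, leaving (2,4) = 2.
5 is placed in row 3; hence (3,1) = 1.
The 3 cells of cage c must have sum 10, which forces (4,1) = 3.
Cage b needs two cells with sum 6, leaving (4,2) = 2.
Cage m needs two cells with sum 6, so (4,3) = 1.
Cage c has sum 10; hence (5,1) = 6.
2 is placed in column 4, which forces (5,4) = 1.
Row 5 already has 1, which forces (5,5) = 2.
Row 6 now contains 3, so (6,1) = 5.
1 is placed in column 4, leaving (6,4) = 4.
Column 5 already has 2, so (6,5) = 1.
Column 1 already has 6, so (1,1) = 2.
Column 2 now contains 2, so (1,2) = 6.
The 3 cells of cage e must have sum 12, so (1,3) = 4.
Row 2 now contains 2, so (2,3) = 6.
4 is placed in row 6, leaving (6,3) = 2.
Completed grid: 2 6 4 3 5 1 / 4 1 6 2 3 5 / 1 5 3 6 4 2 / 3 2 1 5 6 4 / 6 4 5 1 2 3 / 5 3 2 4 1 6.

5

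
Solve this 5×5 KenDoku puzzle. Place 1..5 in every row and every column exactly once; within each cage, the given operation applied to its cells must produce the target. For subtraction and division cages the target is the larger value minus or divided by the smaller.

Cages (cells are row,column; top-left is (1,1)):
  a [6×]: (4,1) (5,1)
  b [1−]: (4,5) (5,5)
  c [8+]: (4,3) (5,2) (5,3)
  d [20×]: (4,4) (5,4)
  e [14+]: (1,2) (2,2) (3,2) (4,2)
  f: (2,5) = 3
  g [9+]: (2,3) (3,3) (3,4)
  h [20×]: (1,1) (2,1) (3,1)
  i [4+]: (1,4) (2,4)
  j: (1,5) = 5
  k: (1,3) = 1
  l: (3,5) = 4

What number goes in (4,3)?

3

Cage k is a single given cell; hence (1,3) = 1.
Row 1 now contains 1, so (1,4) = 3.
Cage j is a single given cell; hence (1,5) = 5.
Column 4 already has 3, leaving (2,4) = 1.
F is a freebie, so (2,5) = 3.
Cage l is a single given cell, which forces (3,5) = 4.
5 is placed in row 1, which forces (1,1) = 4.
Row 1 now contains 4, which forces (1,2) = 2.
Cage h has product 20, leaving (2,1) = 5.
Row 2 now contains 5; hence (2,2) = 4.
Row 2 already has 4, which forces (2,3) = 2.
Cage h has product 20, so (3,1) = 1.
Cage g needs sum 9, so (3,4) = 2.
The 3 cells of cage g must have sum 9; hence (3,3) = 5.
Cage c needs sum 8; hence (5,2) = 1.
Row 5 already has 1, which forces (5,5) = 2.
Row 3 now contains 5, which forces (3,2) = 3.
The two cells of cage a must have product 6, so (4,1) = 2.
The 4 cells of cage e must have sum 14; hence (4,2) = 5.
5 is placed in row 4, which forces (4,4) = 4.
Column 5 now contains 2, so (4,5) = 1.
2 is placed in row 5, leaving (5,1) = 3.
3 is placed in row 5, which forces (5,3) = 4.
Column 4 already has 4, so (5,4) = 5.
Row 4 now contains 4; hence (4,3) = 3.
Completed grid: 4 2 1 3 5 / 5 4 2 1 3 / 1 3 5 2 4 / 2 5 3 4 1 / 3 1 4 5 2.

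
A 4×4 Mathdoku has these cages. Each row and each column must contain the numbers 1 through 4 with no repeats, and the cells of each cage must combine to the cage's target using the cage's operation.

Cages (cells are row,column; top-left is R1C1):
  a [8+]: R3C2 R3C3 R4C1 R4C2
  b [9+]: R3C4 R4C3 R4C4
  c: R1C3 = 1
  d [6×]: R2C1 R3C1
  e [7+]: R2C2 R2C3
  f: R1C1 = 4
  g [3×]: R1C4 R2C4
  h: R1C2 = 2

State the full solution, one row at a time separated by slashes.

Cage f is given; hence R1C1 = 4.
Cage h is given, which forces R1C2 = 2.
C is a freebie; hence R1C3 = 1.
Row 1 already has 1, which forces R1C4 = 3.
Column 4 now contains 3, leaving R2C4 = 1.
Cage b has sum 9; hence R4C3 = 3.
Cage e needs two cells with sum 7, so R2C2 = 3.
3 is placed in column 3, so R2C3 = 4.
3 is placed in column 2, leaving R3C2 = 1.
3 is placed in column 3, leaving R3C3 = 2.
Row 3 now contains 2, leaving R3C4 = 4.
1 is placed in column 2, leaving R4C2 = 4.
Column 4 already has 4, so R4C4 = 2.
Row 2 now contains 3; hence R2C1 = 2.
Row 3 now contains 2; hence R3C1 = 3.
2 is placed in row 4, so R4C1 = 1.

4 2 1 3 / 2 3 4 1 / 3 1 2 4 / 1 4 3 2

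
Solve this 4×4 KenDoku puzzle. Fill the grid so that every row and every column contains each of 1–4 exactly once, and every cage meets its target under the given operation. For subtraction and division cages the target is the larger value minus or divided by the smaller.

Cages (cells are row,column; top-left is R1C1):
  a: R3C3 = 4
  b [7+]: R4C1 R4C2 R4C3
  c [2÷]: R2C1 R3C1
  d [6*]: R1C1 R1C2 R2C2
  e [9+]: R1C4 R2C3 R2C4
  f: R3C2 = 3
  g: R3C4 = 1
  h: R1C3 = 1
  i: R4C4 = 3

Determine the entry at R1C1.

3

H is a freebie, which forces R1C3 = 1.
Cage f is given, leaving R3C2 = 3.
Cage a is given, so R3C3 = 4.
Cage g is a single given cell, which forces R3C4 = 1.
4 is placed in column 3, which forces R4C3 = 2.
I is a freebie, which forces R4C4 = 3.
Cage d has product 6, leaving R1C1 = 3.
Column 2 now contains 3, so R1C2 = 2.
Row 1 already has 2, which forces R1C4 = 4.
Cage d has product 6, leaving R2C2 = 1.
2 is placed in column 3, so R2C3 = 3.
Column 4 now contains 4, so R2C4 = 2.
Row 3 already has 1, leaving R3C1 = 2.
Column 2 now contains 1, leaving R4C2 = 4.
Row 2 now contains 1, leaving R2C1 = 4.
Row 4 now contains 4, so R4C1 = 1.
Completed grid: 3 2 1 4 / 4 1 3 2 / 2 3 4 1 / 1 4 2 3.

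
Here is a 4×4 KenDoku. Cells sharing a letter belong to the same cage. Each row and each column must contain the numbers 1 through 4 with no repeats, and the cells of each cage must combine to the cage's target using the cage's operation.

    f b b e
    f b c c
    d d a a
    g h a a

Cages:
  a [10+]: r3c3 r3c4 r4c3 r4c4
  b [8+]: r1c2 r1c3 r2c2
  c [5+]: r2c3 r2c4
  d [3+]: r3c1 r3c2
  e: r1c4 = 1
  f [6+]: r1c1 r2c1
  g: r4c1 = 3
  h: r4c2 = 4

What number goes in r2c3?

2

Cage e is given; hence r1c4 = 1.
Cage g is a single given cell, leaving r4c1 = 3.
Cage h is a single given cell, leaving r4c2 = 4.
Row 4 already has 4, which forces r4c4 = 2.
2 is placed in row 4; hence r4c3 = 1.
Column 3 now contains 1, which forces r2c3 = 2.
Cage c needs two cells with sum 5; hence r2c4 = 3.
Column 4 now contains 3, so r3c4 = 4.
Cage f needs two cells with sum 6; hence r1c1 = 2.
The 3 cells of cage b must have sum 8; hence r1c2 = 3.
Cage b has sum 8, so r1c3 = 4.
Row 2 already has 2, which forces r2c1 = 4.
Row 2 now contains 3, which forces r2c2 = 1.
Column 1 now contains 2, which forces r3c1 = 1.
Column 2 already has 1, leaving r3c2 = 2.
4 is placed in row 3, which forces r3c3 = 3.
Filled in: 2 3 4 1 / 4 1 2 3 / 1 2 3 4 / 3 4 1 2.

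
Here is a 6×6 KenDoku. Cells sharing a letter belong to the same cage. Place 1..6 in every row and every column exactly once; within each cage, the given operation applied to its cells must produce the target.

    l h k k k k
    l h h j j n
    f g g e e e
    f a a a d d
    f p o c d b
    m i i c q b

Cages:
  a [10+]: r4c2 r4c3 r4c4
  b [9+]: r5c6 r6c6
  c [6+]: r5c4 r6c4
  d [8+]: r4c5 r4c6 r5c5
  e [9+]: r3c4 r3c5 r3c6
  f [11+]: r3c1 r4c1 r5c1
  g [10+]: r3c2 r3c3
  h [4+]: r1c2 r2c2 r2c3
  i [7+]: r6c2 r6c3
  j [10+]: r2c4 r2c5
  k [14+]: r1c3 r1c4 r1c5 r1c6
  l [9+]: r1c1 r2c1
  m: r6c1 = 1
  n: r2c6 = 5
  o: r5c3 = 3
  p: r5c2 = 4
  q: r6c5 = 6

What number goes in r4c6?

2

Cage h needs sum 4; hence r1c2 = 1.
The 3 cells of cage h must have sum 4, leaving r2c2 = 2.
Cage h needs sum 4, leaving r2c3 = 1.
Cage n is given; hence r2c6 = 5.
Cage p is a single given cell; hence r5c2 = 4.
Cage o is a single given cell, so r5c3 = 3.
Row 5 already has 3, so r5c6 = 6.
M is a freebie, which forces r6c1 = 1.
Cage q is given; hence r6c5 = 6.
Cage j needs two cells with sum 10; hence r2c4 = 6.
Column 5 already has 6, leaving r2c5 = 4.
4 is placed in column 2, leaving r3c2 = 6.
Cage g needs two cells with sum 10, which forces r3c3 = 4.
Column 3 already has 4; hence r6c3 = 2.
Cage b needs two cells with sum 9, leaving r6c6 = 3.
Cage l needs two cells with sum 9; hence r1c1 = 6.
Column 3 already has 2, leaving r1c3 = 5.
Row 2 already has 4, so r2c1 = 3.
The 3 cells of cage e must have sum 9, which forces r3c6 = 1.
Column 1 now contains 6; hence r4c1 = 4.
Cage a has sum 10; hence r4c2 = 3.
Column 3 now contains 5; hence r4c3 = 6.
4 is placed in row 4; hence r4c6 = 2.
3 is placed in row 6, so r6c2 = 5.
5 is placed in row 6, leaving r6c4 = 4.
Column 6 already has 2, leaving r1c6 = 4.
Row 4 already has 2, which forces r4c4 = 1.
Row 4 now contains 1; hence r4c5 = 5.
Cage c needs two cells with sum 6, which forces r5c4 = 2.
Column 5 now contains 5, leaving r5c5 = 1.
2 is placed in column 4, which forces r1c4 = 3.
Cage k has sum 14; hence r1c5 = 2.
Cage f needs sum 11; hence r3c1 = 2.
The 3 cells of cage e must have sum 9; hence r3c4 = 5.
Column 5 now contains 5, which forces r3c5 = 3.
Row 5 now contains 2; hence r5c1 = 5.
Filled in: 6 1 5 3 2 4 / 3 2 1 6 4 5 / 2 6 4 5 3 1 / 4 3 6 1 5 2 / 5 4 3 2 1 6 / 1 5 2 4 6 3.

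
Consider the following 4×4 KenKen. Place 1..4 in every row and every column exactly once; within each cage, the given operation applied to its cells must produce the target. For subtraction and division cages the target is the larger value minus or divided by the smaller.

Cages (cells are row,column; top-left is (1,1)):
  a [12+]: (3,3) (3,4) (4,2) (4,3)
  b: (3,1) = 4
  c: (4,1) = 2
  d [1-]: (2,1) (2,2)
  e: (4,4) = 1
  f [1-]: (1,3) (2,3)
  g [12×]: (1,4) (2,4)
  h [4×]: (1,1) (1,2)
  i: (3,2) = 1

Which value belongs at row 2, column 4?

Cage b is given, so (3,1) = 4.
Cage i is given; hence (3,2) = 1.
Cage c is given; hence (4,1) = 2.
E is a freebie, which forces (4,4) = 1.
Column 1 now contains 4, leaving (1,1) = 1.
1 is placed in column 2, so (1,2) = 4.
4 is placed in row 1; hence (1,4) = 3.
Column 1 already has 1; hence (2,1) = 3.
Column 2 now contains 4, which forces (2,2) = 2.
Column 4 now contains 3, which forces (2,4) = 4.
Column 4 now contains 3, leaving (3,4) = 2.
Column 2 now contains 4, which forces (4,2) = 3.
3 is placed in row 4, which forces (4,3) = 4.
Row 1 already has 3; hence (1,3) = 2.
Row 2 already has 4, so (2,3) = 1.
2 is placed in row 3, so (3,3) = 3.
Completed grid: 1 4 2 3 / 3 2 1 4 / 4 1 3 2 / 2 3 4 1.

4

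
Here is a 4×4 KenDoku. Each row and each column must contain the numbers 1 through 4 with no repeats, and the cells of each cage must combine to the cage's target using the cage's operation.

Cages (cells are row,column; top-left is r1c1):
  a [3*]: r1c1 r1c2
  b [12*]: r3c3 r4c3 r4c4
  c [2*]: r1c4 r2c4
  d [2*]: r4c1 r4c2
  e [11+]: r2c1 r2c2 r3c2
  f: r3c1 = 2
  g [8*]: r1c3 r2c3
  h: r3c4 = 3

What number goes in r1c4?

2

The 3 cells of cage e must have sum 11; hence r2c1 = 4.
Cage e has sum 11, which forces r2c2 = 3.
Row 2 already has 4; hence r2c3 = 2.
Row 2 already has 2, which forces r2c4 = 1.
F is a freebie, so r3c1 = 2.
Cage e has sum 11, so r3c2 = 4.
Cage h is given, so r3c4 = 3.
Column 1 now contains 2, leaving r4c1 = 1.
Row 4 now contains 1, leaving r4c2 = 2.
Row 4 already has 2, leaving r4c4 = 4.
Column 1 already has 1, which forces r1c1 = 3.
3 is placed in column 2, leaving r1c2 = 1.
2 is placed in column 3; hence r1c3 = 4.
Column 4 now contains 1, leaving r1c4 = 2.
Row 3 already has 3, so r3c3 = 1.
Row 4 already has 4, leaving r4c3 = 3.
Filled in: 3 1 4 2 / 4 3 2 1 / 2 4 1 3 / 1 2 3 4.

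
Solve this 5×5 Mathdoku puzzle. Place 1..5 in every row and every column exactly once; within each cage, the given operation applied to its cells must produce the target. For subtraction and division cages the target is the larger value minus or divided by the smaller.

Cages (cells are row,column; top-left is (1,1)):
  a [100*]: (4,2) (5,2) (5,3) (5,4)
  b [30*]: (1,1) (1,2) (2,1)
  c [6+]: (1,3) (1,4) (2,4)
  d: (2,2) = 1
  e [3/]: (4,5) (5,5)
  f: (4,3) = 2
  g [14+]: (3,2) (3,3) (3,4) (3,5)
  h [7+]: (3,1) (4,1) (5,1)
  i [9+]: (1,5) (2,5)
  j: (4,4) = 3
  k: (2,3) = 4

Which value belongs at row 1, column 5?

Cage d is given; hence (2,2) = 1.
Cage k is given, leaving (2,3) = 4.
4 is placed in row 2, so (2,5) = 5.
Cage a has product 100, which forces (4,2) = 5.
Cage f is a single given cell, leaving (4,3) = 2.
Cage j is a single given cell, which forces (4,4) = 3.
Row 4 already has 3, which forces (4,5) = 1.
Column 2 already has 1, so (5,2) = 4.
Column 5 now contains 1; hence (5,5) = 3.
Cage b needs product 30, which forces (1,1) = 5.
The 3 cells of cage c must have sum 6, leaving (1,3) = 3.
The 3 cells of cage c must have sum 6; hence (1,4) = 1.
5 is placed in column 5, leaving (1,5) = 4.
Column 4 already has 3; hence (2,4) = 2.
3 is placed in column 3; hence (3,3) = 5.
5 is placed in row 3, which forces (3,4) = 4.
4 is placed in column 5, which forces (3,5) = 2.
Row 4 already has 1; hence (4,1) = 4.
Column 3 already has 5, which forces (5,3) = 1.
Column 4 already has 1, leaving (5,4) = 5.
Row 1 already has 3, which forces (1,2) = 2.
Row 2 already has 2, so (2,1) = 3.
Row 3 already has 2, which forces (3,1) = 1.
Row 3 already has 2, which forces (3,2) = 3.
Row 5 now contains 1; hence (5,1) = 2.
The full grid is 5 2 3 1 4 / 3 1 4 2 5 / 1 3 5 4 2 / 4 5 2 3 1 / 2 4 1 5 3.

4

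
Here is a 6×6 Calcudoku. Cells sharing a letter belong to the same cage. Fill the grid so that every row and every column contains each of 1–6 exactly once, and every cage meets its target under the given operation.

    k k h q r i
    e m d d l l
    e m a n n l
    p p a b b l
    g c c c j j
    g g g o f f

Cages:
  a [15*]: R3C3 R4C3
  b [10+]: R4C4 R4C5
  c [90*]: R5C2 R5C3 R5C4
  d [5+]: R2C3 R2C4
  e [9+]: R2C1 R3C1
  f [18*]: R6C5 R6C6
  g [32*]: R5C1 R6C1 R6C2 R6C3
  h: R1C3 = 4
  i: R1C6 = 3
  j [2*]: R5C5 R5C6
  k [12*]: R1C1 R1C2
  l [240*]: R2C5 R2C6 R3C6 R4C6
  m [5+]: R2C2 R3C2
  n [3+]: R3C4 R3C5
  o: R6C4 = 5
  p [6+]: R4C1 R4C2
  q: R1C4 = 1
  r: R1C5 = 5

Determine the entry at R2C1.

Cage h is a single given cell, so R1C3 = 4.
Q is a freebie, so R1C4 = 1.
Cage r is given, which forces R1C5 = 5.
Cage i is a single given cell; hence R1C6 = 3.
1 is placed in column 4; hence R3C4 = 2.
Row 3 now contains 2, which forces R3C5 = 1.
Cage g needs product 32, so R5C1 = 4.
Column 5 already has 1; hence R5C5 = 2.
Row 5 now contains 2, which forces R5C6 = 1.
Cage o is a single given cell, leaving R6C4 = 5.
Column 6 now contains 3, leaving R6C6 = 6.
The 4 cells of cage l must have product 240, leaving R2C5 = 6.
Column 5 already has 6, so R4C5 = 4.
Cage g needs product 32; hence R6C2 = 4.
Row 6 now contains 6, leaving R6C5 = 3.
Row 2 already has 6, which forces R2C1 = 3.
The two cells of cage m must have sum 5; hence R2C2 = 2.
2 is placed in row 2, which forces R2C3 = 1.
Row 2 now contains 3, leaving R2C4 = 4.
Row 2 already has 4, leaving R2C6 = 5.
The two cells of cage e must have sum 9, so R3C1 = 6.
Column 2 now contains 4, leaving R3C2 = 3.
3 is placed in row 3, leaving R3C3 = 5.
Column 6 now contains 5; hence R3C6 = 4.
Column 3 now contains 5; hence R4C3 = 3.
4 is placed in row 4, which forces R4C4 = 6.
Column 6 now contains 5; hence R4C6 = 2.
Column 3 already has 3; hence R5C3 = 6.
Column 4 already has 6; hence R5C4 = 3.
Column 3 now contains 1; hence R6C3 = 2.
Column 1 now contains 6, leaving R1C1 = 2.
Column 2 now contains 2; hence R1C2 = 6.
Row 5 already has 6; hence R5C2 = 5.
Row 6 now contains 2, leaving R6C1 = 1.
Column 1 now contains 1, leaving R4C1 = 5.
Column 2 already has 5; hence R4C2 = 1.
The full grid is 2 6 4 1 5 3 / 3 2 1 4 6 5 / 6 3 5 2 1 4 / 5 1 3 6 4 2 / 4 5 6 3 2 1 / 1 4 2 5 3 6.

3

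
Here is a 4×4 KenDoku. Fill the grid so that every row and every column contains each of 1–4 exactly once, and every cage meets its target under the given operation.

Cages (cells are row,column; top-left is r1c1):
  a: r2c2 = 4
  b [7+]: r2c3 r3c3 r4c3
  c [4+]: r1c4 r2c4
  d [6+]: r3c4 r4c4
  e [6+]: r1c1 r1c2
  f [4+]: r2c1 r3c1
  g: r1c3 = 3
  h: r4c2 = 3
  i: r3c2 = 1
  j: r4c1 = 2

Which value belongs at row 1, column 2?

2

G is a freebie, which forces r1c3 = 3.
Row 1 now contains 3, leaving r1c4 = 1.
Cage a is a single given cell, leaving r2c2 = 4.
Column 4 now contains 1, leaving r2c4 = 3.
Cage i is a single given cell, leaving r3c2 = 1.
J is a freebie; hence r4c1 = 2.
Cage h is given, so r4c2 = 3.
Row 4 already has 2, leaving r4c4 = 4.
2 is placed in column 1, which forces r1c1 = 4.
Column 2 already has 4, so r1c2 = 2.
3 is placed in row 2, which forces r2c1 = 1.
Cage b has sum 7, leaving r2c3 = 2.
1 is placed in row 3; hence r3c1 = 3.
Cage b has sum 7, so r3c3 = 4.
Column 4 already has 4, leaving r3c4 = 2.
Row 4 already has 4, so r4c3 = 1.
The full grid is 4 2 3 1 / 1 4 2 3 / 3 1 4 2 / 2 3 1 4.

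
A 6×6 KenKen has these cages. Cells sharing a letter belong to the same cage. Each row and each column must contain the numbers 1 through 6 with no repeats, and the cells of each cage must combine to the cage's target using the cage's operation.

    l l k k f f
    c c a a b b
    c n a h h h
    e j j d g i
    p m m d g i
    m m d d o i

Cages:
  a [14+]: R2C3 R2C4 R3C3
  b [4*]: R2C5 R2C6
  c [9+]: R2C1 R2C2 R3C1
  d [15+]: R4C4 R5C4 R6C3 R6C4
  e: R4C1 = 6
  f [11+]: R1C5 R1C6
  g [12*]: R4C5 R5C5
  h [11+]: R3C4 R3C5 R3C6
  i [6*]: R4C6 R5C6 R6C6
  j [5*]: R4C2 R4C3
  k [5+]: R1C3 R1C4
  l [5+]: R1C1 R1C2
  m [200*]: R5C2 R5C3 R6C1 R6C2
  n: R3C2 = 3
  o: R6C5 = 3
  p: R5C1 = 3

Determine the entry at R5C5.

N is a freebie; hence R3C2 = 3.
Cage e is given, which forces R4C1 = 6.
P is a freebie, leaving R5C1 = 3.
O is a freebie, so R6C5 = 3.
The two cells of cage g must have product 12, so R4C5 = 2.
Cage i needs product 6, so R4C6 = 3.
The two cells of cage g must have product 12, which forces R5C5 = 6.
Column 5 already has 6, which forces R1C5 = 5.
The two cells of cage f must have sum 11, leaving R1C6 = 6.
The only place for 4 in row 4 is R4C4.
In row 6, 6 can only go at R6C4, so R6C4 = 6.
Cage h has sum 11; hence R3C5 = 4.
Cage d has sum 15, so R5C4 = 1.
1 is placed in row 5, which forces R5C6 = 2.
Cage d needs sum 15; hence R6C3 = 4.
2 is placed in column 6, so R6C6 = 1.
Column 5 now contains 4, so R2C5 = 1.
Column 6 already has 1, so R2C6 = 4.
Cage h needs sum 11, so R3C4 = 2.
2 is placed in column 6, so R3C6 = 5.
The 4 cells of cage m must have product 200, which forces R5C2 = 4.
Column 3 already has 4; hence R5C3 = 5.
Cage l's pair has sum 5, leaving R1C1 = 4.
Column 2 already has 4, which forces R1C2 = 1.
Cage k's pair has sum 5; hence R1C3 = 2.
Column 4 now contains 2, so R1C4 = 3.
Cage c needs sum 9, so R2C1 = 2.
Cage c has sum 9; hence R2C2 = 6.
Cage a needs sum 14, leaving R2C3 = 3.
Cage a needs sum 14, which forces R2C4 = 5.
2 is placed in row 3; hence R3C1 = 1.
Row 3 now contains 5, leaving R3C3 = 6.
Cage j needs two cells with product 5, which forces R4C2 = 5.
Column 3 now contains 5, which forces R4C3 = 1.
2 is placed in column 1, which forces R6C1 = 5.
5 is placed in column 2, which forces R6C2 = 2.
Completed grid: 4 1 2 3 5 6 / 2 6 3 5 1 4 / 1 3 6 2 4 5 / 6 5 1 4 2 3 / 3 4 5 1 6 2 / 5 2 4 6 3 1.

6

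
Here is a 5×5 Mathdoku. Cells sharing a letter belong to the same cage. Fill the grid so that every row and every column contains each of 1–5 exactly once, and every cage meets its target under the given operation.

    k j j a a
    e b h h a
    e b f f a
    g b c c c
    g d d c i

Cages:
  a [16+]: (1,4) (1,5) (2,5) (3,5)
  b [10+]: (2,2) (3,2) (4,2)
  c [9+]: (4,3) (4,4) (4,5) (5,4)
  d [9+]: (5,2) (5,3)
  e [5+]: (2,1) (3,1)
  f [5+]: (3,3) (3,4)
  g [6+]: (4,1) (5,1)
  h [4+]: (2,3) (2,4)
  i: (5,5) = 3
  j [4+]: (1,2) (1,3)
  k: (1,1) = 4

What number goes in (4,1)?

Cage k is given, which forces (1,1) = 4.
4 is placed in row 1, so (1,4) = 5.
Cage i is given, so (5,5) = 3.
3 is placed in column 5, leaving (1,5) = 2.
The only place for 2 in row 5 is (5,4).
The 4 cells of cage c must have sum 9; hence (4,3) = 2.
The only place for 3 in row 4 is (4,2).
Column 2 already has 3, so (1,2) = 1.
The two cells of cage j must have sum 4; hence (1,3) = 3.
Column 3 already has 3, leaving (2,3) = 1.
Row 2 now contains 1; hence (2,4) = 3.
Column 3 now contains 1, which forces (3,3) = 4.
Row 3 now contains 4, so (3,4) = 1.
Row 3 now contains 4; hence (3,5) = 5.
Column 4 now contains 1, which forces (4,4) = 4.
Row 4 already has 4; hence (4,5) = 1.
4 is placed in column 3, leaving (5,3) = 5.
Row 2 already has 3; hence (2,1) = 2.
The 3 cells of cage b must have sum 10, which forces (2,2) = 5.
5 is placed in column 5, leaving (2,5) = 4.
The two cells of cage e must have sum 5, leaving (3,1) = 3.
Row 3 now contains 5, so (3,2) = 2.
1 is placed in row 4, so (4,1) = 5.
5 is placed in row 5, so (5,1) = 1.
5 is placed in row 5; hence (5,2) = 4.
Completed grid: 4 1 3 5 2 / 2 5 1 3 4 / 3 2 4 1 5 / 5 3 2 4 1 / 1 4 5 2 3.

5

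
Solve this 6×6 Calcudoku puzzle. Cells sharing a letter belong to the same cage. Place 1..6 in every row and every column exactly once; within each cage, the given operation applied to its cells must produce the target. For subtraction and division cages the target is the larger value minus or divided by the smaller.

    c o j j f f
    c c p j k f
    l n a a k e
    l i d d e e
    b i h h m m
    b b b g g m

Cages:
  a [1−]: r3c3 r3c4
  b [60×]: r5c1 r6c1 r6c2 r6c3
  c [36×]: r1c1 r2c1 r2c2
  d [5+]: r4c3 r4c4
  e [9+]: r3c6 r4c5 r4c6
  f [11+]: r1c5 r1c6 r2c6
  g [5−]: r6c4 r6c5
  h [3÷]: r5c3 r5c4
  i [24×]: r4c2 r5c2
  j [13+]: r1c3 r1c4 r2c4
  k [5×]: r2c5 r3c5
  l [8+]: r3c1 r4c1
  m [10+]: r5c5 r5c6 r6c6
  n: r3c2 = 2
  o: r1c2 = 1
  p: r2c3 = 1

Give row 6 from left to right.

4 5 3 1 6 2

Cage o is a single given cell, which forces r1c2 = 1.
P is a freebie, so r2c3 = 1.
Row 2 now contains 1, which forces r2c5 = 5.
Cage n is a single given cell, so r3c2 = 2.
Column 5 now contains 5; hence r3c5 = 1.
Column 5 already has 1; hence r6c5 = 6.
Row 6 already has 6, which forces r6c4 = 1.
The only place for 1 in row 4 is r4c6.
In row 4, 5 can only go at r4c1, so r4c1 = 5.
Cage l's pair has sum 8, so r3c1 = 3.
3 is placed in column 1; hence r6c1 = 4.
The 3 cells of cage c must have product 36; hence r2c2 = 3.
Cage b needs product 60, leaving r5c1 = 1.
Column 2 now contains 3, which forces r6c2 = 5.
5 is placed in row 6, so r6c3 = 3.
Row 6 already has 3, leaving r6c6 = 2.
Column 3 now contains 3, leaving r4c3 = 2.
Cage d's pair has sum 5, so r4c4 = 3.
3 is placed in row 4, leaving r4c5 = 4.
Column 3 already has 2, so r5c3 = 6.
Row 5 now contains 6, which forces r5c4 = 2.
2 is placed in row 5, leaving r5c5 = 3.
Row 5 now contains 6, leaving r5c6 = 5.
The 3 cells of cage j must have sum 13, leaving r1c3 = 4.
Cage j needs sum 13; hence r1c4 = 5.
Column 5 now contains 4, leaving r1c5 = 2.
Column 6 now contains 5, so r1c6 = 3.
The 3 cells of cage j must have sum 13; hence r2c4 = 4.
Cage f has sum 11; hence r2c6 = 6.
Column 3 already has 4, leaving r3c3 = 5.
Column 4 now contains 4, which forces r3c4 = 6.
Cage e needs sum 9, leaving r3c6 = 4.
Row 4 now contains 4, so r4c2 = 6.
Row 5 now contains 6; hence r5c2 = 4.
Row 1 already has 2; hence r1c1 = 6.
Row 2 already has 6; hence r2c1 = 2.
Filled in: 6 1 4 5 2 3 / 2 3 1 4 5 6 / 3 2 5 6 1 4 / 5 6 2 3 4 1 / 1 4 6 2 3 5 / 4 5 3 1 6 2.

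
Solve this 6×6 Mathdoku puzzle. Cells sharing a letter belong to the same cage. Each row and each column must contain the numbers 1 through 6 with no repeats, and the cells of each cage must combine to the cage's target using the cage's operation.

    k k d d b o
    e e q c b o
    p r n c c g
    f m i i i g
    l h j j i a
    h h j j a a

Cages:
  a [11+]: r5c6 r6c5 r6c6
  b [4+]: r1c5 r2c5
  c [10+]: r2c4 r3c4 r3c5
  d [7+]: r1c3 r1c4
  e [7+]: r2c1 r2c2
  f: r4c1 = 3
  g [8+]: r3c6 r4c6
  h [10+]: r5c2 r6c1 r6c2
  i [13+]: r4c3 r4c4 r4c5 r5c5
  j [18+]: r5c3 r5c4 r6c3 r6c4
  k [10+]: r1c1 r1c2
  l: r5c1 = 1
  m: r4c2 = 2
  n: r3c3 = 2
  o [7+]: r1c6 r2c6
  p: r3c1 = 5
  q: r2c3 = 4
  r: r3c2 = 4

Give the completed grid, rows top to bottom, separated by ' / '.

4 6 5 2 3 1 / 2 5 4 3 1 6 / 5 4 2 1 6 3 / 3 2 1 6 4 5 / 1 3 6 5 2 4 / 6 1 3 4 5 2

Q is a freebie, leaving r2c3 = 4.
P is a freebie, which forces r3c1 = 5.
Cage r is a single given cell; hence r3c2 = 4.
Cage n is a single given cell, so r3c3 = 2.
F is a freebie, which forces r4c1 = 3.
Cage m is a single given cell, leaving r4c2 = 2.
L is a freebie, leaving r5c1 = 1.
The two cells of cage k must have sum 10, leaving r1c1 = 4.
4 is placed in column 2, so r1c2 = 6.
The two cells of cage g must have sum 8; hence r3c6 = 3.
Cage g's pair has sum 8; hence r4c6 = 5.
Cage d needs two cells with sum 7, which forces r1c3 = 5.
Cage d's pair has sum 7, so r1c4 = 2.
The two cells of cage o must have sum 7, leaving r1c6 = 1.
Cage c needs sum 10; hence r2c4 = 3.
Row 2 already has 3; hence r2c5 = 1.
Cage o needs two cells with sum 7, which forces r2c6 = 6.
1 is placed in column 5, which forces r3c5 = 6.
Column 5 already has 6, which forces r4c5 = 4.
Cage i needs sum 13, so r5c5 = 2.
2 is placed in row 5, so r5c6 = 4.
Column 6 already has 4, leaving r6c6 = 2.
Row 1 now contains 1, leaving r1c5 = 3.
Row 2 already has 6, which forces r2c1 = 2.
Row 2 now contains 1; hence r2c2 = 5.
Row 3 already has 6, leaving r3c4 = 1.
Column 4 already has 1, which forces r4c4 = 6.
The 3 cells of cage h must have sum 10, leaving r5c2 = 3.
Row 5 now contains 3, so r5c3 = 6.
The 4 cells of cage j must have sum 18, leaving r5c4 = 5.
Row 6 now contains 2, so r6c1 = 6.
Cage h needs sum 10, which forces r6c2 = 1.
Row 6 already has 1, so r6c3 = 3.
Column 4 now contains 6, which forces r6c4 = 4.
The 3 cells of cage a must have sum 11, so r6c5 = 5.
6 is placed in row 4, so r4c3 = 1.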